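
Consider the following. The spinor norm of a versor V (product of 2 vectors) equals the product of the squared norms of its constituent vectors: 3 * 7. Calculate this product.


Spinor norm N(V) = |v1|^2 * |v2|^2 * ... * |v2|^2
= 3 * 7
Running product: 3, 21
N(V) = 21


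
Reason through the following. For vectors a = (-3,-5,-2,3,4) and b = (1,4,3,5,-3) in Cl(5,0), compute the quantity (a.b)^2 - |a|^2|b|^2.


a . b = (-3)*1 + (-5)*4 + (-2)*3 + 3*5 + 4*(-3)
= -3 + (-20) + (-6) + 15 + (-12) = -26
|a|^2 = (-3)^2 + (-5)^2 + (-2)^2 + 3^2 + 4^2 = 63
|b|^2 = 1^2 + 4^2 + 3^2 + 5^2 + (-3)^2 = 60
(a.b)^2 = (-26)^2 = 676
|a|^2 * |b|^2 = 63 * 60 = 3780
Result = 676 - 3780 = -3104


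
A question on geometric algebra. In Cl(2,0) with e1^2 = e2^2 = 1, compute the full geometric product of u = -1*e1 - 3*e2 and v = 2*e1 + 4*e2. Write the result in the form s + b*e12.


Expand: (-1*e1 - 3*e2)(2*e1 + 4*e2)
= (-1)*2*e1e1 + (-1)*4*e1e2 + (-3)*2*e2e1 + (-3)*4*e2e2
Using e1^2 = e2^2 = 1, e2e1 = -e1e2:
Scalar part s = (-1)*2 + (-3)*4 = -2 + (-12) = -14
Bivector part b = (-1)*4 - (-3)*2 = -4 - (-6) = 2
uv = -14 + 2*e12


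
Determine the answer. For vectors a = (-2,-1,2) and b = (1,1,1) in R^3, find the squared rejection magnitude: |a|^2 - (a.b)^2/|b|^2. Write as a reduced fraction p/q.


|a|^2 = (-2)^2 + (-1)^2 + 2^2 = 9
|b|^2 = 1^2 + 1^2 + 1^2 = 3
a . b = (-2)*1 + (-1)*1 + 2*1 = -1
(a.b)^2 = (-1)^2 = 1
|rej|^2 = 9 - 1/3
= (27 - 1)/3
= 26/3
In lowest terms: 26/3


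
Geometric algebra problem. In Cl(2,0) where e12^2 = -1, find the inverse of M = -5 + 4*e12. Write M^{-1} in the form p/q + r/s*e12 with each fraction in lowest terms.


M = -5 + 4*e12, where e12^2 = -1.
Since M commutes with its reverse ~M = a - b*e12, M * ~M = a^2 - b^2*e12^2 = a^2 + b^2.
So M^{-1} = ~M / (a^2 + b^2) = (a - b*e12)/(a^2 + b^2).
a^2 + b^2 = 25 + 16 = 41
Scalar part = -5/41 = -5/41
Bivector coeff = -4/41 = -4/41
M^{-1} = -5/41 - 4/41*e12


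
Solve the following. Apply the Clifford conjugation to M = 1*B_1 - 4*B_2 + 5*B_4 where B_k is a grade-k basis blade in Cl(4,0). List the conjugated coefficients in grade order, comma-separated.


Clifford conjugate sign for grade k: (-1)^(k(k+1)/2)
Grade 1: (-1)^(1*2/2) = (-1)^1 = -1, coeff 1 -> -1
Grade 2: (-1)^(2*3/2) = (-1)^3 = -1, coeff -4 -> 4
Grade 4: (-1)^(4*5/2) = (-1)^10 = 1, coeff 5 -> 5
Conjugated coefficients: -1, 4, 5


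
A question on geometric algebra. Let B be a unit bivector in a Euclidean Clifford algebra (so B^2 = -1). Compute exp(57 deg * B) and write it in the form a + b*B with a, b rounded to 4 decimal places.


For a unit bivector B with B^2 = -1, the exponential series gives
e^(theta*B) = cos(theta) + sin(theta)*B (the GA analogue of Euler's formula).
theta = 57 degrees = 0.994838 rad
cos(57 deg) = 0.5446
sin(57 deg) = 0.8387
exp(theta*B) = 0.5446 + 0.8387*B


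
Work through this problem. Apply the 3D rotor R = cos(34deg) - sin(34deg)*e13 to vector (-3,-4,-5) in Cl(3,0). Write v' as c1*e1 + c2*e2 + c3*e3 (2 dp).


Rotor R = cos(34deg) - sin(34deg)*e13
Rotation angle theta = 2 * 34 = 68 degrees in the e13 plane (e1 -> e3).
The component perpendicular to the plane (e2) is invariant: v'_2 = v2 = -4.00
cos(68deg) = 0.3746, sin(68deg) = 0.9272
v'_1 = v1*cos(theta) - v3*sin(theta) = -3*0.3746 - (-5)*0.9272 = 3.51
v'_3 = v1*sin(theta) + v3*cos(theta) = -3*0.9272 + (-5)*0.3746 = -4.65
v' = 3.51*e1 - 4.00*e2 - 4.65*e3


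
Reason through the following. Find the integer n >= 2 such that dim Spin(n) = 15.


dim Spin(n) = dim so(n) = n(n-1)/2.
Solve n(n-1)/2 = 15, i.e. n^2 - n - 30 = 0.
Discriminant = 1 + 8*15 = 121
n = (1 + sqrt(121))/2 = (1 + 11)/2 = 6


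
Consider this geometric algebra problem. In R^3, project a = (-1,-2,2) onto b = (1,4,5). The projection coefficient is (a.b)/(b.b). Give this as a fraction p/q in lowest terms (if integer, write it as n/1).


Projection coefficient = (a . b) / (b . b)
a . b = (-1)*1 + (-2)*4 + 2*5
= -1 + (-8) + 10 = 1
b . b = 1^2 + 4^2 + 5^2
= 1 + 16 + 25 = 42
Coefficient = 1/42
In lowest terms: 1/42


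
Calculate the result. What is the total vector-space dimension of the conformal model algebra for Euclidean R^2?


The conformal model of R^2 uses Cl(3,1): the 2 Euclidean generators plus two extra orthogonal generators e+ (e+^2 = +1) and e- (e-^2 = -1), from which the null vectors e0, einf are built.
Number of generators m = 2 + 2 = 4.
dim Cl(p,q) = 2^m = 2^4 = 16


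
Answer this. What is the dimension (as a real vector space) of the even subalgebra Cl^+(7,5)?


Even subalgebra dimension = 2^(n-1)
n = 7 + 5 = 12
2^(12 - 1) = 2^11 = 2048
Verification: sum of C(12,k) for even k = 1 + 66 + 495 + 924 + 495 + 66 + 1 = 2048
Result = 2048


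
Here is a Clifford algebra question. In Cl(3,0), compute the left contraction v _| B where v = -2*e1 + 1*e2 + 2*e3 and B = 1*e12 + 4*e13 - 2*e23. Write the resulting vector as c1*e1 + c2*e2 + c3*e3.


Left contraction v _| B = <vB>_1 (grade-1 part of the geometric product vB).
Using e1_|e12 = e2, e2_|e12 = -e1, e1_|e13 = e3, e3_|e13 = -e1, e2_|e23 = e3, e3_|e23 = -e2:
e1 coeff: -v2*b12 - v3*b13 = -(1)*(1) - (2)*(4) = -9
e2 coeff: v1*b12 - v3*b23 = (-2)*(1) - (2)*(-2) = 2
e3 coeff: v1*b13 + v2*b23 = (-2)*(4) + (1)*(-2) = -10
v _| B = -9*e1 + 2*e2 - 10*e3


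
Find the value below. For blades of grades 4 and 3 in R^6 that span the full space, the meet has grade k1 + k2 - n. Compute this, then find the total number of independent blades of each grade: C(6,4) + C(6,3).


Meet grade = grade(A) + grade(B) - n
= 4 + 3 - 6 = 1
C(6,4) = 15
C(6,3) = 20
dim_A + dim_B = 15 + 20 = 35


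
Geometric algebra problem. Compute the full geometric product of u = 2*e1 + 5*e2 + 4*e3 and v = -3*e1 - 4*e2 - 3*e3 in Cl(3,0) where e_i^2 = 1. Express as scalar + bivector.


In Cl(3,0): e_i^2 = 1, e_ie_j = -e_je_i for i != j.
Scalar part = u . v = 2*(-3) + 5*(-4) + 4*(-3)
= -6 + (-20) + (-12) = -38
e12 coeff = 2*(-4) - 5*(-3) = -8 - (-15) = 7
e13 coeff = 2*(-3) - 4*(-3) = -6 - (-12) = 6
e23 coeff = 5*(-3) - 4*(-4) = -15 - (-16) = 1
uv = -38 + 7*e12 + 6*e13 + 1*e23


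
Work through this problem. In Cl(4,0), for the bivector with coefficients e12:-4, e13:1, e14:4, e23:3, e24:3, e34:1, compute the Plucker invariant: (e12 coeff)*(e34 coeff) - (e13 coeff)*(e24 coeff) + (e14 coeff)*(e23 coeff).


Plucker relation: af - be + cd
a*f = (-4)*1 = -4
b*e = 1*3 = 3
c*d = 4*3 = 12
af - be + cd = -4 - 3 + 12
= 5


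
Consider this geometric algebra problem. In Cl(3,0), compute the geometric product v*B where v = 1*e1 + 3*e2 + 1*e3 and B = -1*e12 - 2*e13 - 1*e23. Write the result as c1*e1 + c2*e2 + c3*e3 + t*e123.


vB has grade-1 (vector) and grade-3 (trivector) parts: vB = (v _| B) + (v ^ B).
Vector part <vB>_1:
  e1: -v2*b12 - v3*b13 = -(3)*(-1) - (1)*(-2) = 5
  e2: v1*b12 - v3*b23 = (1)*(-1) - (1)*(-1) = 0
  e3: v1*b13 + v2*b23 = (1)*(-2) + (3)*(-1) = -5
Trivector part <vB>_3:
  e123: v1*b23 - v2*b13 + v3*b12 = (1)*(-1) - (3)*(-2) + (1)*(-1) = 4
vB = 5*e1 + 0*e2 - 5*e3 + 4*e123


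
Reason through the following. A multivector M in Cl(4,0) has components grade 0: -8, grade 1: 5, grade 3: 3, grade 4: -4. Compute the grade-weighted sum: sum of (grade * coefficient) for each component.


Grade-weighted sum = sum of grade_k * coefficient_k
0*(-8) = 0
1*5 = 5
3*3 = 9
4*(-4) = -16
Total = 0 + 5 + 9 + (-16) = -2


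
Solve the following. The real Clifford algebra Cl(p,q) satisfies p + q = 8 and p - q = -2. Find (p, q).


We need p + q = 8 and p - q = -2.
Adding: 2p = 8 + (-2) = 6, so p = 3.
Then q = 8 - 3 = 5.
(p, q) = (3, 5)


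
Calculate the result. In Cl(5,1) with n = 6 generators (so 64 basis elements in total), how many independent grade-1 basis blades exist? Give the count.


Number of grade-k basis blades in Cl(p,q) with n = p + q is C(n, k).
n = 5 + 1 = 6
C(6, 1) = 6! / (1! * 5!)
= 720 / (1 * 120)
= 6


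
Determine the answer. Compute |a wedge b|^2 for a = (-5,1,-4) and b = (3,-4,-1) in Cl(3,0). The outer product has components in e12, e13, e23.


a wedge b = (a1*b2 - a2*b1)*e12 + (a1*b3 - a3*b1)*e13 + (a2*b3 - a3*b2)*e23
e12 coeff: (-5)*(-4) - 1*3 = 20 - 3 = 17
e13 coeff: (-5)*(-1) - (-4)*3 = 5 - (-12) = 17
e23 coeff: 1*(-1) - (-4)*(-4) = -1 - 16 = -17
|a wedge b|^2 = 17^2 + 17^2 + (-17)^2
= 289 + 289 + 289
= 867


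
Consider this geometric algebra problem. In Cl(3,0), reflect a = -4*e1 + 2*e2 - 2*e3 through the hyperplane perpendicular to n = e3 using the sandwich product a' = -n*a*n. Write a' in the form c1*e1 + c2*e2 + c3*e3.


Reflection formula: a' = -n*a*n, with n = e3 (unit vector, n^2 = 1).
For reflection through hyperplane perp to e3:
The component along e3 flips sign, others stay.
a = (-4, 2, -2)
a' = (-4, 2, 2)
a' = -4*e1 + 2*e2 + 2*e3


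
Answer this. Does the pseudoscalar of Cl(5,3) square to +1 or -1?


The pseudoscalar I = e1...e_n (product of all n generators) of Cl(p,q) satisfies I^2 = (-1)^(q + n(n-1)/2).
p = 5, q = 3, n = p + q = 8
n(n-1)/2 = 8 * 7 / 2 = 28
Exponent = q + n(n-1)/2 = 3 + 28 = 31
I^2 = (-1)^31 = -1


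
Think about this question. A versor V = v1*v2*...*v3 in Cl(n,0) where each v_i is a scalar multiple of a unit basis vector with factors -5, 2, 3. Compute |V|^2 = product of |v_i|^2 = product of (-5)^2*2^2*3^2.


Each vector v_i has |v_i|^2 = s_i^2
Squared scales: (-5)^2 = 25, 2^2 = 4, 3^2 = 9
|V|^2 = 25 * 4 * 9
= 900


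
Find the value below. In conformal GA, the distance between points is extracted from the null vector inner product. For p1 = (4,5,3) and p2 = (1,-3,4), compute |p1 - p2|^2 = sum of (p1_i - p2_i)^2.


p1 - p2 = (3, 8, -1)
|p1 - p2|^2 = 3^2 + 8^2 + (-1)^2
= 9 + 64 + 1
= 74


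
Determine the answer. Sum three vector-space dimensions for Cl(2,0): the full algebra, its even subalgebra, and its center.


n = 2 + 0 = 2
Total dim = 2^2 = 4
Even subalgebra dim = 2^1 = 2
n is even, so center dim = 1
Sum = 4 + 2 + 1 = 7


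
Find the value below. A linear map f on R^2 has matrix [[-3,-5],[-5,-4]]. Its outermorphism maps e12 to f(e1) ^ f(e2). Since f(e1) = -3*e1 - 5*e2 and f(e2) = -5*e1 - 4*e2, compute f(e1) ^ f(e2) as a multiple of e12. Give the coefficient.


The outermorphism of a linear map f sends e1^e2 to f(e1)^f(e2).
f(e1) = -3*e1 - 5*e2
f(e2) = -5*e1 - 4*e2
f(e1) ^ f(e2) = (-3*e1 - 5*e2) ^ (-5*e1 - 4*e2)
= (-3)*(-4)*e12 + (-5)*(-5)*e21
= (12 - 25)*e12
= -13*e12
Coefficient = -13


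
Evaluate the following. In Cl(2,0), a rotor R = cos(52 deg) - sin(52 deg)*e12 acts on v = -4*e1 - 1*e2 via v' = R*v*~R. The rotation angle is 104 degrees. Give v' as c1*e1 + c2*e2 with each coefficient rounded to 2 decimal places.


Rotor R = cos(52deg) - sin(52deg)*e12
Rotation angle theta = 2 * 52 = 104 degrees
v' = R*v*~R rotates v by theta.
cos(104deg) = -0.2419, sin(104deg) = 0.9703
v'_1 = -4*cos(104deg) - (-1)*sin(104deg)
= -4*(-0.2419) - (-1)*0.9703
= 1.94
v'_2 = -4*sin(104deg) + (-1)*cos(104deg)
= -4*0.9703 + (-1)*(-0.2419)
= -3.64
v' = 1.94*e1 - 3.64*e2


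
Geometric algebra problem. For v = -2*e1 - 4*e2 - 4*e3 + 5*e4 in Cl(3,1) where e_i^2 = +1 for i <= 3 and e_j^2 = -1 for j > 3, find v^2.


v^2 = sum of c_i^2 * e_i^2
Positive signature terms (e_i^2 = +1): (-2)^2 + (-4)^2 + (-4)^2 = 36
Negative signature terms (e_j^2 = -1): 5^2 = 25
v^2 = 36 - 25 = 11


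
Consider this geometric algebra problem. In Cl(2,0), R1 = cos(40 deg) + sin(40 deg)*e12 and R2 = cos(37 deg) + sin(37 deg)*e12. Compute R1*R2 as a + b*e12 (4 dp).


Same-plane rotors commute and their half-angles add:
R1*R2 = cos(a1 + a2) + sin(a1 + a2)*e12.
a1 + a2 = 40 + 37 = 77 deg
cos(77 deg) = 0.2250
sin(77 deg) = 0.9744
R1*R2 = 0.2250 + 0.9744*e12


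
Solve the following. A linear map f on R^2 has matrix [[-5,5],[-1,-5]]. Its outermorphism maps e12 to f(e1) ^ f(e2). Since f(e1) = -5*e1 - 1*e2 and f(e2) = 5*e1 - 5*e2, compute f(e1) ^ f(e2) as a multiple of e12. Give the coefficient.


The outermorphism of a linear map f sends e1^e2 to f(e1)^f(e2).
f(e1) = -5*e1 - 1*e2
f(e2) = 5*e1 - 5*e2
f(e1) ^ f(e2) = (-5*e1 - 1*e2) ^ (5*e1 - 5*e2)
= (-5)*(-5)*e12 + (-1)*5*e21
= (25 - (-5))*e12
= 30*e12
Coefficient = 30


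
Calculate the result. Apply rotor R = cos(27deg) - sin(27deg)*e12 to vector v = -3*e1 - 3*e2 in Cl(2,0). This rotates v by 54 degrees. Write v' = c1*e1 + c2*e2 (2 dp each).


Rotor R = cos(27deg) - sin(27deg)*e12
Rotation angle theta = 2 * 27 = 54 degrees
v' = R*v*~R rotates v by theta.
cos(54deg) = 0.5878, sin(54deg) = 0.8090
v'_1 = -3*cos(54deg) - (-3)*sin(54deg)
= -3*0.5878 - (-3)*0.8090
= 0.66
v'_2 = -3*sin(54deg) + (-3)*cos(54deg)
= -3*0.8090 + (-3)*0.5878
= -4.19
v' = 0.66*e1 - 4.19*e2


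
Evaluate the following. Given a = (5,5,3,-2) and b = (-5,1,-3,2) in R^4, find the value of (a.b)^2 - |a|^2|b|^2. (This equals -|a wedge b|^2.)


a . b = 5*(-5) + 5*1 + 3*(-3) + (-2)*2
= -25 + 5 + (-9) + (-4) = -33
|a|^2 = 5^2 + 5^2 + 3^2 + (-2)^2 = 63
|b|^2 = (-5)^2 + 1^2 + (-3)^2 + 2^2 = 39
(a.b)^2 = (-33)^2 = 1089
|a|^2 * |b|^2 = 63 * 39 = 2457
Result = 1089 - 2457 = -1368


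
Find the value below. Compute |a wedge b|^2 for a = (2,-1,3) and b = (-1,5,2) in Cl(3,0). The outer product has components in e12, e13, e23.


a wedge b = (a1*b2 - a2*b1)*e12 + (a1*b3 - a3*b1)*e13 + (a2*b3 - a3*b2)*e23
e12 coeff: 2*5 - (-1)*(-1) = 10 - 1 = 9
e13 coeff: 2*2 - 3*(-1) = 4 - (-3) = 7
e23 coeff: (-1)*2 - 3*5 = -2 - 15 = -17
|a wedge b|^2 = 9^2 + 7^2 + (-17)^2
= 81 + 49 + 289
= 419


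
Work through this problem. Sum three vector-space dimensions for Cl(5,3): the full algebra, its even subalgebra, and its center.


n = 5 + 3 = 8
Total dim = 2^8 = 256
Even subalgebra dim = 2^7 = 128
n is even, so center dim = 1
Sum = 256 + 128 + 1 = 385


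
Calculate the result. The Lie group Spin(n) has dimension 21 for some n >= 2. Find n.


dim Spin(n) = dim so(n) = n(n-1)/2.
Solve n(n-1)/2 = 21, i.e. n^2 - n - 42 = 0.
Discriminant = 1 + 8*21 = 169
n = (1 + sqrt(169))/2 = (1 + 13)/2 = 7


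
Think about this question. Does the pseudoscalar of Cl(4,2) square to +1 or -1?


The pseudoscalar I = e1...e_n (product of all n generators) of Cl(p,q) satisfies I^2 = (-1)^(q + n(n-1)/2).
p = 4, q = 2, n = p + q = 6
n(n-1)/2 = 6 * 5 / 2 = 15
Exponent = q + n(n-1)/2 = 2 + 15 = 17
I^2 = (-1)^17 = -1


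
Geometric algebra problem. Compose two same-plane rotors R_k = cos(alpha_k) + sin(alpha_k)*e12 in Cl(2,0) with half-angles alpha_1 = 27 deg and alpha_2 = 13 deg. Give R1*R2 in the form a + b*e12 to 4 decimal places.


Same-plane rotors commute and their half-angles add:
R1*R2 = cos(a1 + a2) + sin(a1 + a2)*e12.
a1 + a2 = 27 + 13 = 40 deg
cos(40 deg) = 0.7660
sin(40 deg) = 0.6428
R1*R2 = 0.7660 + 0.6428*e12


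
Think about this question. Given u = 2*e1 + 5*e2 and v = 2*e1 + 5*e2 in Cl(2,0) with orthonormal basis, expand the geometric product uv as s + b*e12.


Expand: (2*e1 + 5*e2)(2*e1 + 5*e2)
= 2*2*e1e1 + 2*5*e1e2 + 5*2*e2e1 + 5*5*e2e2
Using e1^2 = e2^2 = 1, e2e1 = -e1e2:
Scalar part s = 2*2 + 5*5 = 4 + 25 = 29
Bivector part b = 2*5 - 5*2 = 10 - 10 = 0
uv = 29 + 0*e12


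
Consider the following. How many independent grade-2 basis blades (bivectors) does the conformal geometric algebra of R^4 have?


The conformal model of R^4 uses Cl(5,1) with m = 4 + 2 = 6 generators.
Number of grade-2 blades = C(m, 2) = C(6, 2)
= 6*5/2 = 15


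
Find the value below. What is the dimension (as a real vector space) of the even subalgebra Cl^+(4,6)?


Even subalgebra dimension = 2^(n-1)
n = 4 + 6 = 10
2^(10 - 1) = 2^9 = 512
Verification: sum of C(10,k) for even k = 1 + 45 + 210 + 210 + 45 + 1 = 512
Result = 512


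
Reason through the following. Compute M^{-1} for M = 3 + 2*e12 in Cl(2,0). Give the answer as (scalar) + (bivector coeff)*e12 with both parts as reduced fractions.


M = 3 + 2*e12, where e12^2 = -1.
Since M commutes with its reverse ~M = a - b*e12, M * ~M = a^2 - b^2*e12^2 = a^2 + b^2.
So M^{-1} = ~M / (a^2 + b^2) = (a - b*e12)/(a^2 + b^2).
a^2 + b^2 = 9 + 4 = 13
Scalar part = 3/13 = 3/13
Bivector coeff = -2/13 = -2/13
M^{-1} = 3/13 - 2/13*e12


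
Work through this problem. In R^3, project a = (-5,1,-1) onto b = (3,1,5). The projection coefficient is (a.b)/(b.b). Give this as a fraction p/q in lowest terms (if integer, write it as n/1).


Projection coefficient = (a . b) / (b . b)
a . b = (-5)*3 + 1*1 + (-1)*5
= -15 + 1 + (-5) = -19
b . b = 3^2 + 1^2 + 5^2
= 9 + 1 + 25 = 35
Coefficient = -19/35
In lowest terms: -19/35


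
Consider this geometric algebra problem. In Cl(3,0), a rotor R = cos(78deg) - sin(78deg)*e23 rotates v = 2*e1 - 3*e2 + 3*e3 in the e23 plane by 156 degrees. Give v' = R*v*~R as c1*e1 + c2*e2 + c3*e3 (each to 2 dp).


Rotor R = cos(78deg) - sin(78deg)*e23
Rotation angle theta = 2 * 78 = 156 degrees in the e23 plane (e2 -> e3).
The component perpendicular to the plane (e1) is invariant: v'_1 = v1 = 2.00
cos(156deg) = -0.9135, sin(156deg) = 0.4067
v'_2 = v2*cos(theta) - v3*sin(theta) = -3*(-0.9135) - 3*0.4067 = 1.52
v'_3 = v2*sin(theta) + v3*cos(theta) = -3*0.4067 + 3*(-0.9135) = -3.96
v' = 2.00*e1 + 1.52*e2 - 3.96*e3


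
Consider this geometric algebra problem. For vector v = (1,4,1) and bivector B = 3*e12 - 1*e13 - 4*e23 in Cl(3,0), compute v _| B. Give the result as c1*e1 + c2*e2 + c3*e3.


Left contraction v _| B = <vB>_1 (grade-1 part of the geometric product vB).
Using e1_|e12 = e2, e2_|e12 = -e1, e1_|e13 = e3, e3_|e13 = -e1, e2_|e23 = e3, e3_|e23 = -e2:
e1 coeff: -v2*b12 - v3*b13 = -(4)*(3) - (1)*(-1) = -11
e2 coeff: v1*b12 - v3*b23 = (1)*(3) - (1)*(-4) = 7
e3 coeff: v1*b13 + v2*b23 = (1)*(-1) + (4)*(-4) = -17
v _| B = -11*e1 + 7*e2 - 17*e3


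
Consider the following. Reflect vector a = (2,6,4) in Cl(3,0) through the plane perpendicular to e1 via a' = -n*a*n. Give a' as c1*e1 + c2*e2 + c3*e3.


Reflection formula: a' = -n*a*n, with n = e1 (unit vector, n^2 = 1).
For reflection through hyperplane perp to e1:
The component along e1 flips sign, others stay.
a = (2, 6, 4)
a' = (-2, 6, 4)
a' = -2*e1 + 6*e2 + 4*e3


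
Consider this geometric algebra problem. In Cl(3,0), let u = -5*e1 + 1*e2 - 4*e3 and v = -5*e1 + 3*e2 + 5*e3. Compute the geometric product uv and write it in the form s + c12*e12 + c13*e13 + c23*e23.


In Cl(3,0): e_i^2 = 1, e_ie_j = -e_je_i for i != j.
Scalar part = u . v = (-5)*(-5) + 1*3 + (-4)*5
= 25 + 3 + (-20) = 8
e12 coeff = (-5)*3 - 1*(-5) = -15 - (-5) = -10
e13 coeff = (-5)*5 - (-4)*(-5) = -25 - 20 = -45
e23 coeff = 1*5 - (-4)*3 = 5 - (-12) = 17
uv = 8 - 10*e12 - 45*e13 + 17*e23


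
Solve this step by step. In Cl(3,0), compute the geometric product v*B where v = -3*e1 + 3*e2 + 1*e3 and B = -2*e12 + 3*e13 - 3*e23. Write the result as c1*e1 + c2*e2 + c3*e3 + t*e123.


vB has grade-1 (vector) and grade-3 (trivector) parts: vB = (v _| B) + (v ^ B).
Vector part <vB>_1:
  e1: -v2*b12 - v3*b13 = -(3)*(-2) - (1)*(3) = 3
  e2: v1*b12 - v3*b23 = (-3)*(-2) - (1)*(-3) = 9
  e3: v1*b13 + v2*b23 = (-3)*(3) + (3)*(-3) = -18
Trivector part <vB>_3:
  e123: v1*b23 - v2*b13 + v3*b12 = (-3)*(-3) - (3)*(3) + (1)*(-2) = -2
vB = 3*e1 + 9*e2 - 18*e3 - 2*e123


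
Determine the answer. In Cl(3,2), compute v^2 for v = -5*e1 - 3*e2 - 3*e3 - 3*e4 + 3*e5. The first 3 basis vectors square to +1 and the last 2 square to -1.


v^2 = sum of c_i^2 * e_i^2
Positive signature terms (e_i^2 = +1): (-5)^2 + (-3)^2 + (-3)^2 = 43
Negative signature terms (e_j^2 = -1): (-3)^2 + 3^2 = 18
v^2 = 43 - 18 = 25


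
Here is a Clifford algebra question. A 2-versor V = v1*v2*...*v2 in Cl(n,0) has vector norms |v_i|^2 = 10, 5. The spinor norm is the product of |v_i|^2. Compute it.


Spinor norm N(V) = |v1|^2 * |v2|^2 * ... * |v2|^2
= 10 * 5
Running product: 10, 50
N(V) = 50


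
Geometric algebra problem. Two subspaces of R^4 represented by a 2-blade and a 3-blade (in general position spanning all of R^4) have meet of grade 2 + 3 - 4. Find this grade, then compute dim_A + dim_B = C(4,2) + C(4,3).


Meet grade = grade(A) + grade(B) - n
= 2 + 3 - 4 = 1
C(4,2) = 6
C(4,3) = 4
dim_A + dim_B = 6 + 4 = 10


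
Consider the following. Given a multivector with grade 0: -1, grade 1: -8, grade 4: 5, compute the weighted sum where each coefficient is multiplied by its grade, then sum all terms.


Grade-weighted sum = sum of grade_k * coefficient_k
0*(-1) = 0
1*(-8) = -8
4*5 = 20
Total = 0 + (-8) + 20 = 12


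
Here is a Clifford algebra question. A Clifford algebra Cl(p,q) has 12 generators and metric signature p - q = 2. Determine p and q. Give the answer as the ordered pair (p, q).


We need p + q = 12 and p - q = 2.
Adding: 2p = 12 + 2 = 14, so p = 7.
Then q = 12 - 7 = 5.
(p, q) = (7, 5)


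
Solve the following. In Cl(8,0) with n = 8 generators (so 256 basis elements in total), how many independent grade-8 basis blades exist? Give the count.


Number of grade-k basis blades in Cl(p,q) with n = p + q is C(n, k).
n = 8 + 0 = 8
C(8, 8) = 8! / (8! * 0!)
= 40320 / (40320 * 1)
= 1


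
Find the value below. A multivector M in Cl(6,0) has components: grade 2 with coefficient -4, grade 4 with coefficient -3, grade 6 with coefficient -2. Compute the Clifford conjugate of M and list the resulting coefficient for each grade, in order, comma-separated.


Clifford conjugate sign for grade k: (-1)^(k(k+1)/2)
Grade 2: (-1)^(2*3/2) = (-1)^3 = -1, coeff -4 -> 4
Grade 4: (-1)^(4*5/2) = (-1)^10 = 1, coeff -3 -> -3
Grade 6: (-1)^(6*7/2) = (-1)^21 = -1, coeff -2 -> 2
Conjugated coefficients: 4, -3, 2


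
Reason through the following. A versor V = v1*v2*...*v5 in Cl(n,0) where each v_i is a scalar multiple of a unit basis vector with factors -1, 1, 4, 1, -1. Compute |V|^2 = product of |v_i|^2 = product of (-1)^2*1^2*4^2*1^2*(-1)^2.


Each vector v_i has |v_i|^2 = s_i^2
Squared scales: (-1)^2 = 1, 1^2 = 1, 4^2 = 16, 1^2 = 1, (-1)^2 = 1
|V|^2 = 1 * 1 * 16 * 1 * 1
= 16


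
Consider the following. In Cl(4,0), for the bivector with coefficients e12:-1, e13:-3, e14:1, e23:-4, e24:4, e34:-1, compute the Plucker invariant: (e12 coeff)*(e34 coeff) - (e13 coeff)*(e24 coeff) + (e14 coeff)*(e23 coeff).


Plucker relation: af - be + cd
a*f = (-1)*(-1) = 1
b*e = (-3)*4 = -12
c*d = 1*(-4) = -4
af - be + cd = 1 - (-12) + (-4)
= 9


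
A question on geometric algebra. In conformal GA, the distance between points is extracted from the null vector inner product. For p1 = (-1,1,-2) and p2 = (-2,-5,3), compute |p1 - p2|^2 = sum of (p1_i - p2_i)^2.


p1 - p2 = (1, 6, -5)
|p1 - p2|^2 = 1^2 + 6^2 + (-5)^2
= 1 + 36 + 25
= 62


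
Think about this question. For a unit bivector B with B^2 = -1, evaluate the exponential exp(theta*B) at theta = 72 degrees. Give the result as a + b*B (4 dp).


For a unit bivector B with B^2 = -1, the exponential series gives
e^(theta*B) = cos(theta) + sin(theta)*B (the GA analogue of Euler's formula).
theta = 72 degrees = 1.256637 rad
cos(72 deg) = 0.3090
sin(72 deg) = 0.9511
exp(theta*B) = 0.3090 + 0.9511*B


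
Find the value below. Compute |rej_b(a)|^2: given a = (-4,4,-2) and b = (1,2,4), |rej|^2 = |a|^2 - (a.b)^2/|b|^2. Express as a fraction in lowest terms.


|a|^2 = (-4)^2 + 4^2 + (-2)^2 = 36
|b|^2 = 1^2 + 2^2 + 4^2 = 21
a . b = (-4)*1 + 4*2 + (-2)*4 = -4
(a.b)^2 = (-4)^2 = 16
|rej|^2 = 36 - 16/21
= (756 - 16)/21
= 740/21
In lowest terms: 740/21


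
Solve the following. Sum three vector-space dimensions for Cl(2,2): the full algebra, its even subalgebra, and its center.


n = 2 + 2 = 4
Total dim = 2^4 = 16
Even subalgebra dim = 2^3 = 8
n is even, so center dim = 1
Sum = 16 + 8 + 1 = 25


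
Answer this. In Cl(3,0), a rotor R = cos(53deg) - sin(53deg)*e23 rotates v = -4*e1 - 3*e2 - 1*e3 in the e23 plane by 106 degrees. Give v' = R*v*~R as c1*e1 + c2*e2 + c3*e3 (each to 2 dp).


Rotor R = cos(53deg) - sin(53deg)*e23
Rotation angle theta = 2 * 53 = 106 degrees in the e23 plane (e2 -> e3).
The component perpendicular to the plane (e1) is invariant: v'_1 = v1 = -4.00
cos(106deg) = -0.2756, sin(106deg) = 0.9613
v'_2 = v2*cos(theta) - v3*sin(theta) = -3*(-0.2756) - (-1)*0.9613 = 1.79
v'_3 = v2*sin(theta) + v3*cos(theta) = -3*0.9613 + (-1)*(-0.2756) = -2.61
v' = -4.00*e1 + 1.79*e2 - 2.61*e3


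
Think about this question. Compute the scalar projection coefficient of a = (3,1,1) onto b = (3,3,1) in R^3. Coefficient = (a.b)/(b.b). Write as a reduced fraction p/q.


Projection coefficient = (a . b) / (b . b)
a . b = 3*3 + 1*3 + 1*1
= 9 + 3 + 1 = 13
b . b = 3^2 + 3^2 + 1^2
= 9 + 9 + 1 = 19
Coefficient = 13/19
In lowest terms: 13/19


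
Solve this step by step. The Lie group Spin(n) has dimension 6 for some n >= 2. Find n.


dim Spin(n) = dim so(n) = n(n-1)/2.
Solve n(n-1)/2 = 6, i.e. n^2 - n - 12 = 0.
Discriminant = 1 + 8*6 = 49
n = (1 + sqrt(49))/2 = (1 + 7)/2 = 4


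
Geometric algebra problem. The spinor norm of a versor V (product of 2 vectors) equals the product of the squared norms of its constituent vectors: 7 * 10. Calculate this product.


Spinor norm N(V) = |v1|^2 * |v2|^2 * ... * |v2|^2
= 7 * 10
Running product: 7, 70
N(V) = 70


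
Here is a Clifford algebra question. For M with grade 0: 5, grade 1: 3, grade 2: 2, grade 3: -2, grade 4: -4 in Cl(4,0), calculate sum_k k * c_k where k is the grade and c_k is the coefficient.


Grade-weighted sum = sum of grade_k * coefficient_k
0*5 = 0
1*3 = 3
2*2 = 4
3*(-2) = -6
4*(-4) = -16
Total = 0 + 3 + 4 + (-6) + (-16) = -15


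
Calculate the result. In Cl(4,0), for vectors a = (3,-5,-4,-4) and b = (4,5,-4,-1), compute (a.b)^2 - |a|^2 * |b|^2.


a . b = 3*4 + (-5)*5 + (-4)*(-4) + (-4)*(-1)
= 12 + (-25) + 16 + 4 = 7
|a|^2 = 3^2 + (-5)^2 + (-4)^2 + (-4)^2 = 66
|b|^2 = 4^2 + 5^2 + (-4)^2 + (-1)^2 = 58
(a.b)^2 = 7^2 = 49
|a|^2 * |b|^2 = 66 * 58 = 3828
Result = 49 - 3828 = -3779


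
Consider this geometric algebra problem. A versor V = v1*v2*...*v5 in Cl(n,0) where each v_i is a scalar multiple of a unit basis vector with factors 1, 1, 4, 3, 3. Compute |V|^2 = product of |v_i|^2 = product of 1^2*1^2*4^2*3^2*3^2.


Each vector v_i has |v_i|^2 = s_i^2
Squared scales: 1^2 = 1, 1^2 = 1, 4^2 = 16, 3^2 = 9, 3^2 = 9
|V|^2 = 1 * 1 * 16 * 9 * 9
= 1296


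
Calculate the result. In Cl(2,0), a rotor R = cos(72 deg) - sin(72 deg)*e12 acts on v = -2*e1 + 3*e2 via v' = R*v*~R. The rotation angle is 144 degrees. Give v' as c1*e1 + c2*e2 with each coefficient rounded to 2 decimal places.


Rotor R = cos(72deg) - sin(72deg)*e12
Rotation angle theta = 2 * 72 = 144 degrees
v' = R*v*~R rotates v by theta.
cos(144deg) = -0.8090, sin(144deg) = 0.5878
v'_1 = -2*cos(144deg) - 3*sin(144deg)
= -2*(-0.8090) - 3*0.5878
= -0.15
v'_2 = -2*sin(144deg) + 3*cos(144deg)
= -2*0.5878 + 3*(-0.8090)
= -3.60
v' = -0.15*e1 - 3.60*e2


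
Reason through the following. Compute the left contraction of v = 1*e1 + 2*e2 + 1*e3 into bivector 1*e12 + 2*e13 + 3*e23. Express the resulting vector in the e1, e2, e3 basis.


Left contraction v _| B = <vB>_1 (grade-1 part of the geometric product vB).
Using e1_|e12 = e2, e2_|e12 = -e1, e1_|e13 = e3, e3_|e13 = -e1, e2_|e23 = e3, e3_|e23 = -e2:
e1 coeff: -v2*b12 - v3*b13 = -(2)*(1) - (1)*(2) = -4
e2 coeff: v1*b12 - v3*b23 = (1)*(1) - (1)*(3) = -2
e3 coeff: v1*b13 + v2*b23 = (1)*(2) + (2)*(3) = 8
v _| B = -4*e1 - 2*e2 + 8*e3


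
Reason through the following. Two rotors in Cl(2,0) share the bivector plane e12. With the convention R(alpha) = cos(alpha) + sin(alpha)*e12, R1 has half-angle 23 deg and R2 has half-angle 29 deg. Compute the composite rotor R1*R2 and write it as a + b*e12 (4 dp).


Same-plane rotors commute and their half-angles add:
R1*R2 = cos(a1 + a2) + sin(a1 + a2)*e12.
a1 + a2 = 23 + 29 = 52 deg
cos(52 deg) = 0.6157
sin(52 deg) = 0.7880
R1*R2 = 0.6157 + 0.7880*e12


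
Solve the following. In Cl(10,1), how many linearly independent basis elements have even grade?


Even subalgebra dimension = 2^(n-1)
n = 10 + 1 = 11
2^(11 - 1) = 2^10 = 1024
Verification: sum of C(11,k) for even k = 1 + 55 + 330 + 462 + 165 + 11 = 1024
Result = 1024


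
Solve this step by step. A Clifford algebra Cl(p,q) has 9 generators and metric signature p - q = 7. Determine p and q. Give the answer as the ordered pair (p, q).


We need p + q = 9 and p - q = 7.
Adding: 2p = 9 + 7 = 16, so p = 8.
Then q = 9 - 8 = 1.
(p, q) = (8, 1)


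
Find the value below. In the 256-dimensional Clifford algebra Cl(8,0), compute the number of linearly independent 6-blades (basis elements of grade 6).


Number of grade-k basis blades in Cl(p,q) with n = p + q is C(n, k).
n = 8 + 0 = 8
C(8, 6) = 8! / (6! * 2!)
= 40320 / (720 * 2)
= 28


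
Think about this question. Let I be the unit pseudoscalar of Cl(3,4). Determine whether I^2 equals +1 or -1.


The pseudoscalar I = e1...e_n (product of all n generators) of Cl(p,q) satisfies I^2 = (-1)^(q + n(n-1)/2).
p = 3, q = 4, n = p + q = 7
n(n-1)/2 = 7 * 6 / 2 = 21
Exponent = q + n(n-1)/2 = 4 + 21 = 25
I^2 = (-1)^25 = -1


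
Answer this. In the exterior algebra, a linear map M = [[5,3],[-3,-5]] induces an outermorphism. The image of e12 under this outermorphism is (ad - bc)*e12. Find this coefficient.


The outermorphism of a linear map f sends e1^e2 to f(e1)^f(e2).
f(e1) = 5*e1 - 3*e2
f(e2) = 3*e1 - 5*e2
f(e1) ^ f(e2) = (5*e1 - 3*e2) ^ (3*e1 - 5*e2)
= 5*(-5)*e12 + (-3)*3*e21
= (-25 - (-9))*e12
= -16*e12
Coefficient = -16


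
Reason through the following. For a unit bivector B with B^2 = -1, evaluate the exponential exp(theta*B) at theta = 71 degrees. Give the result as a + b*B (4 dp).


For a unit bivector B with B^2 = -1, the exponential series gives
e^(theta*B) = cos(theta) + sin(theta)*B (the GA analogue of Euler's formula).
theta = 71 degrees = 1.239184 rad
cos(71 deg) = 0.3256
sin(71 deg) = 0.9455
exp(theta*B) = 0.3256 + 0.9455*B


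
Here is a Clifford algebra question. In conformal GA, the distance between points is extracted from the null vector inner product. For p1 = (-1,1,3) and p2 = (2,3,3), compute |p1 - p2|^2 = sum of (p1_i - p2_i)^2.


p1 - p2 = (-3, -2, 0)
|p1 - p2|^2 = (-3)^2 + (-2)^2 + 0^2
= 9 + 4 + 0
= 13


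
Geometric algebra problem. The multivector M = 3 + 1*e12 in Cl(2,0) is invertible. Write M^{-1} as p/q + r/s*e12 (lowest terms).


M = 3 + 1*e12, where e12^2 = -1.
Since M commutes with its reverse ~M = a - b*e12, M * ~M = a^2 - b^2*e12^2 = a^2 + b^2.
So M^{-1} = ~M / (a^2 + b^2) = (a - b*e12)/(a^2 + b^2).
a^2 + b^2 = 9 + 1 = 10
Scalar part = 3/10 = 3/10
Bivector coeff = -1/10 = -1/10
M^{-1} = 3/10 - 1/10*e12


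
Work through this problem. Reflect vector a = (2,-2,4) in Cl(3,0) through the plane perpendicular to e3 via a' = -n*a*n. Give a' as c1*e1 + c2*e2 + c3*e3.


Reflection formula: a' = -n*a*n, with n = e3 (unit vector, n^2 = 1).
For reflection through hyperplane perp to e3:
The component along e3 flips sign, others stay.
a = (2, -2, 4)
a' = (2, -2, -4)
a' = 2*e1 - 2*e2 - 4*e3


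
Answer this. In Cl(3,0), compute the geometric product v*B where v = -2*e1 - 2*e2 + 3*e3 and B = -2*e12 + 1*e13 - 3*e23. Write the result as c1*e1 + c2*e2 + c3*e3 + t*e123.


vB has grade-1 (vector) and grade-3 (trivector) parts: vB = (v _| B) + (v ^ B).
Vector part <vB>_1:
  e1: -v2*b12 - v3*b13 = -(-2)*(-2) - (3)*(1) = -7
  e2: v1*b12 - v3*b23 = (-2)*(-2) - (3)*(-3) = 13
  e3: v1*b13 + v2*b23 = (-2)*(1) + (-2)*(-3) = 4
Trivector part <vB>_3:
  e123: v1*b23 - v2*b13 + v3*b12 = (-2)*(-3) - (-2)*(1) + (3)*(-2) = 2
vB = -7*e1 + 13*e2 + 4*e3 + 2*e123


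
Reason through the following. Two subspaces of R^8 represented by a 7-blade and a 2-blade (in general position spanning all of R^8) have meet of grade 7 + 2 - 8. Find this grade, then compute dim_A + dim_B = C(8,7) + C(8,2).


Meet grade = grade(A) + grade(B) - n
= 7 + 2 - 8 = 1
C(8,7) = 8
C(8,2) = 28
dim_A + dim_B = 8 + 28 = 36


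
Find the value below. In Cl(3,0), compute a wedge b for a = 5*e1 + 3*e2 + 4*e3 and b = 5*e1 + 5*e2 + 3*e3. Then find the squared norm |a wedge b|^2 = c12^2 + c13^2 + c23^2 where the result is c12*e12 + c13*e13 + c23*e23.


a wedge b = (a1*b2 - a2*b1)*e12 + (a1*b3 - a3*b1)*e13 + (a2*b3 - a3*b2)*e23
e12 coeff: 5*5 - 3*5 = 25 - 15 = 10
e13 coeff: 5*3 - 4*5 = 15 - 20 = -5
e23 coeff: 3*3 - 4*5 = 9 - 20 = -11
|a wedge b|^2 = 10^2 + (-5)^2 + (-11)^2
= 100 + 25 + 121
= 246


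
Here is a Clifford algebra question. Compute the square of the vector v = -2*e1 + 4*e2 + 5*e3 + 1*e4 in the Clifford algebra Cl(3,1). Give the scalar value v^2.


v^2 = sum of c_i^2 * e_i^2
Positive signature terms (e_i^2 = +1): (-2)^2 + 4^2 + 5^2 = 45
Negative signature terms (e_j^2 = -1): 1^2 = 1
v^2 = 45 - 1 = 44


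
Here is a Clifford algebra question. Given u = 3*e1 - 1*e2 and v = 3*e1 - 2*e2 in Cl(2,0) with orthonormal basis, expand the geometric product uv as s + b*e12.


Expand: (3*e1 - 1*e2)(3*e1 - 2*e2)
= 3*3*e1e1 + 3*(-2)*e1e2 + (-1)*3*e2e1 + (-1)*(-2)*e2e2
Using e1^2 = e2^2 = 1, e2e1 = -e1e2:
Scalar part s = 3*3 + (-1)*(-2) = 9 + 2 = 11
Bivector part b = 3*(-2) - (-1)*3 = -6 - (-3) = -3
uv = 11 - 3*e12


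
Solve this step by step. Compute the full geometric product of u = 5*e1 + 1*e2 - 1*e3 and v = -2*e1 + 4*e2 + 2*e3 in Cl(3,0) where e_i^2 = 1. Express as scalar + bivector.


In Cl(3,0): e_i^2 = 1, e_ie_j = -e_je_i for i != j.
Scalar part = u . v = 5*(-2) + 1*4 + (-1)*2
= -10 + 4 + (-2) = -8
e12 coeff = 5*4 - 1*(-2) = 20 - (-2) = 22
e13 coeff = 5*2 - (-1)*(-2) = 10 - 2 = 8
e23 coeff = 1*2 - (-1)*4 = 2 - (-4) = 6
uv = -8 + 22*e12 + 8*e13 + 6*e23


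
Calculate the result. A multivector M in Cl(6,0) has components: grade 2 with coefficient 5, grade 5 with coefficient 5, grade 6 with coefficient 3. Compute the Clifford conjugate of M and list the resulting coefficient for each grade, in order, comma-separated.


Clifford conjugate sign for grade k: (-1)^(k(k+1)/2)
Grade 2: (-1)^(2*3/2) = (-1)^3 = -1, coeff 5 -> -5
Grade 5: (-1)^(5*6/2) = (-1)^15 = -1, coeff 5 -> -5
Grade 6: (-1)^(6*7/2) = (-1)^21 = -1, coeff 3 -> -3
Conjugated coefficients: -5, -5, -3


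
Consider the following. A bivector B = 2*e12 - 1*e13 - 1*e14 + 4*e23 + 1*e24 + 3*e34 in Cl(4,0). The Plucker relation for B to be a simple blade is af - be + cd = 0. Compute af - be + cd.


Plucker relation: af - be + cd
a*f = 2*3 = 6
b*e = (-1)*1 = -1
c*d = (-1)*4 = -4
af - be + cd = 6 - (-1) + (-4)
= 3


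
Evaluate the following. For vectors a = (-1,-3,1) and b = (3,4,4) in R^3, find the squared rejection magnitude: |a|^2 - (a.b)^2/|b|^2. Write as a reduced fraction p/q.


|a|^2 = (-1)^2 + (-3)^2 + 1^2 = 11
|b|^2 = 3^2 + 4^2 + 4^2 = 41
a . b = (-1)*3 + (-3)*4 + 1*4 = -11
(a.b)^2 = (-11)^2 = 121
|rej|^2 = 11 - 121/41
= (451 - 121)/41
= 330/41
In lowest terms: 330/41


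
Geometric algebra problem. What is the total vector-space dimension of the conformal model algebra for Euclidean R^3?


The conformal model of R^3 uses Cl(4,1): the 3 Euclidean generators plus two extra orthogonal generators e+ (e+^2 = +1) and e- (e-^2 = -1), from which the null vectors e0, einf are built.
Number of generators m = 3 + 2 = 5.
dim Cl(p,q) = 2^m = 2^5 = 32


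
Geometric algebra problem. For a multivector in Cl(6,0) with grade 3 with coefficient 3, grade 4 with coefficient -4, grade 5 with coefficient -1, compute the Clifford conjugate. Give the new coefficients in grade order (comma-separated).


Clifford conjugate sign for grade k: (-1)^(k(k+1)/2)
Grade 3: (-1)^(3*4/2) = (-1)^6 = 1, coeff 3 -> 3
Grade 4: (-1)^(4*5/2) = (-1)^10 = 1, coeff -4 -> -4
Grade 5: (-1)^(5*6/2) = (-1)^15 = -1, coeff -1 -> 1
Conjugated coefficients: 3, -4, 1


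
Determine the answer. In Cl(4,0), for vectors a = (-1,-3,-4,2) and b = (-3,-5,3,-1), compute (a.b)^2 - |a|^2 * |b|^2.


a . b = (-1)*(-3) + (-3)*(-5) + (-4)*3 + 2*(-1)
= 3 + 15 + (-12) + (-2) = 4
|a|^2 = (-1)^2 + (-3)^2 + (-4)^2 + 2^2 = 30
|b|^2 = (-3)^2 + (-5)^2 + 3^2 + (-1)^2 = 44
(a.b)^2 = 4^2 = 16
|a|^2 * |b|^2 = 30 * 44 = 1320
Result = 16 - 1320 = -1304


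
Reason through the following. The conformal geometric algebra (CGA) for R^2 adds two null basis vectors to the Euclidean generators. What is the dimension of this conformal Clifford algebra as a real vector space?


The conformal model of R^2 uses Cl(3,1): the 2 Euclidean generators plus two extra orthogonal generators e+ (e+^2 = +1) and e- (e-^2 = -1), from which the null vectors e0, einf are built.
Number of generators m = 2 + 2 = 4.
dim Cl(p,q) = 2^m = 2^4 = 16


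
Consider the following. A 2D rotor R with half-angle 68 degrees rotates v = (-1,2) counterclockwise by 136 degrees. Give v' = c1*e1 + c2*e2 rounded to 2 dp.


Rotor R = cos(68deg) - sin(68deg)*e12
Rotation angle theta = 2 * 68 = 136 degrees
v' = R*v*~R rotates v by theta.
cos(136deg) = -0.7193, sin(136deg) = 0.6947
v'_1 = -1*cos(136deg) - 2*sin(136deg)
= -1*(-0.7193) - 2*0.6947
= -0.67
v'_2 = -1*sin(136deg) + 2*cos(136deg)
= -1*0.6947 + 2*(-0.7193)
= -2.13
v' = -0.67*e1 - 2.13*e2


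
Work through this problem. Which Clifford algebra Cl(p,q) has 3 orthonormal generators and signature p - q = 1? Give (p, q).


We need p + q = 3 and p - q = 1.
Adding: 2p = 3 + 1 = 4, so p = 2.
Then q = 3 - 2 = 1.
(p, q) = (2, 1)


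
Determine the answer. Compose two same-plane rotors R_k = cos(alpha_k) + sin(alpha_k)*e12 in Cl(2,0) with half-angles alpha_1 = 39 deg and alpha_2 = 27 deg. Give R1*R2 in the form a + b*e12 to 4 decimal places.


Same-plane rotors commute and their half-angles add:
R1*R2 = cos(a1 + a2) + sin(a1 + a2)*e12.
a1 + a2 = 39 + 27 = 66 deg
cos(66 deg) = 0.4067
sin(66 deg) = 0.9135
R1*R2 = 0.4067 + 0.9135*e12


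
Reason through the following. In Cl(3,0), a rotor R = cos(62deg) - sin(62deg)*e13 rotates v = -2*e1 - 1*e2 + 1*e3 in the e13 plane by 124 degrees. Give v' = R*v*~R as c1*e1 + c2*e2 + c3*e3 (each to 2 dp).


Rotor R = cos(62deg) - sin(62deg)*e13
Rotation angle theta = 2 * 62 = 124 degrees in the e13 plane (e1 -> e3).
The component perpendicular to the plane (e2) is invariant: v'_2 = v2 = -1.00
cos(124deg) = -0.5592, sin(124deg) = 0.8290
v'_1 = v1*cos(theta) - v3*sin(theta) = -2*(-0.5592) - 1*0.8290 = 0.29
v'_3 = v1*sin(theta) + v3*cos(theta) = -2*0.8290 + 1*(-0.5592) = -2.22
v' = 0.29*e1 - 1.00*e2 - 2.22*e3


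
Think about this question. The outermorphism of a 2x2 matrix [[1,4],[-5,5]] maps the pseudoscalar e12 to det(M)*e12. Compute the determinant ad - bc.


The outermorphism of a linear map f sends e1^e2 to f(e1)^f(e2).
f(e1) = 1*e1 - 5*e2
f(e2) = 4*e1 + 5*e2
f(e1) ^ f(e2) = (1*e1 - 5*e2) ^ (4*e1 + 5*e2)
= 1*5*e12 + (-5)*4*e21
= (5 - (-20))*e12
= 25*e12
Coefficient = 25


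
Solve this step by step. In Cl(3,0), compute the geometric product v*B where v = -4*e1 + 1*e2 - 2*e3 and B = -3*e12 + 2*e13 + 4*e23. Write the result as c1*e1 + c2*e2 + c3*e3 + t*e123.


vB has grade-1 (vector) and grade-3 (trivector) parts: vB = (v _| B) + (v ^ B).
Vector part <vB>_1:
  e1: -v2*b12 - v3*b13 = -(1)*(-3) - (-2)*(2) = 7
  e2: v1*b12 - v3*b23 = (-4)*(-3) - (-2)*(4) = 20
  e3: v1*b13 + v2*b23 = (-4)*(2) + (1)*(4) = -4
Trivector part <vB>_3:
  e123: v1*b23 - v2*b13 + v3*b12 = (-4)*(4) - (1)*(2) + (-2)*(-3) = -12
vB = 7*e1 + 20*e2 - 4*e3 - 12*e123


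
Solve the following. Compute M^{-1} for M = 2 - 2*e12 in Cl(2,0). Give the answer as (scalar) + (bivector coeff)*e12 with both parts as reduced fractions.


M = 2 - 2*e12, where e12^2 = -1.
Since M commutes with its reverse ~M = a - b*e12, M * ~M = a^2 - b^2*e12^2 = a^2 + b^2.
So M^{-1} = ~M / (a^2 + b^2) = (a - b*e12)/(a^2 + b^2).
a^2 + b^2 = 4 + 4 = 8
Scalar part = 2/8 = 1/4
Bivector coeff = 2/8 = 1/4
M^{-1} = 1/4 + 1/4*e12


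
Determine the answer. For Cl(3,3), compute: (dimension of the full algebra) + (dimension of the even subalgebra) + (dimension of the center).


n = 3 + 3 = 6
Total dim = 2^6 = 64
Even subalgebra dim = 2^5 = 32
n is even, so center dim = 1
Sum = 64 + 32 + 1 = 97


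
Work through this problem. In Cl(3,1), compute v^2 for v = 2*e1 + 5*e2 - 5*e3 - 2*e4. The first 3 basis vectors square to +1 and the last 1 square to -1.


v^2 = sum of c_i^2 * e_i^2
Positive signature terms (e_i^2 = +1): 2^2 + 5^2 + (-5)^2 = 54
Negative signature terms (e_j^2 = -1): (-2)^2 = 4
v^2 = 54 - 4 = 50


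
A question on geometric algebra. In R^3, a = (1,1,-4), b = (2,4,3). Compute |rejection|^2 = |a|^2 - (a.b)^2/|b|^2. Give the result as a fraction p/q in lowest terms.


|a|^2 = 1^2 + 1^2 + (-4)^2 = 18
|b|^2 = 2^2 + 4^2 + 3^2 = 29
a . b = 1*2 + 1*4 + (-4)*3 = -6
(a.b)^2 = (-6)^2 = 36
|rej|^2 = 18 - 36/29
= (522 - 36)/29
= 486/29
In lowest terms: 486/29
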